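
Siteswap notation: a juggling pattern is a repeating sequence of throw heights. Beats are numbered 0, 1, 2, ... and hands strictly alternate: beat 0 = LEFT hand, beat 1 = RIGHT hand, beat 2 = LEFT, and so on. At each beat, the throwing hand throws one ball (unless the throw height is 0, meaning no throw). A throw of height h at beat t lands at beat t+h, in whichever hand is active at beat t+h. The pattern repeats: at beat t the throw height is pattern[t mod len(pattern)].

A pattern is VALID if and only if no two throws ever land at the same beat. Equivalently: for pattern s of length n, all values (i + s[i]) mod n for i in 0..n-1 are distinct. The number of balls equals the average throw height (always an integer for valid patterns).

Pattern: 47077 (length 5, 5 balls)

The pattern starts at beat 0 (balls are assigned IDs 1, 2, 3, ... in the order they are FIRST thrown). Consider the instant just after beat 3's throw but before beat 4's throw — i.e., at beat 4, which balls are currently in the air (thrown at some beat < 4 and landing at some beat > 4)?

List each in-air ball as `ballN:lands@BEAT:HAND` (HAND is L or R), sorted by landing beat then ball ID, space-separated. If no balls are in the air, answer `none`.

Beat 0 (L): throw ball1 h=4 -> lands@4:L; in-air after throw: [b1@4:L]
Beat 1 (R): throw ball2 h=7 -> lands@8:L; in-air after throw: [b1@4:L b2@8:L]
Beat 3 (R): throw ball3 h=7 -> lands@10:L; in-air after throw: [b1@4:L b2@8:L b3@10:L]
Beat 4 (L): throw ball1 h=7 -> lands@11:R; in-air after throw: [b2@8:L b3@10:L b1@11:R]

Answer: ball2:lands@8:L ball3:lands@10:L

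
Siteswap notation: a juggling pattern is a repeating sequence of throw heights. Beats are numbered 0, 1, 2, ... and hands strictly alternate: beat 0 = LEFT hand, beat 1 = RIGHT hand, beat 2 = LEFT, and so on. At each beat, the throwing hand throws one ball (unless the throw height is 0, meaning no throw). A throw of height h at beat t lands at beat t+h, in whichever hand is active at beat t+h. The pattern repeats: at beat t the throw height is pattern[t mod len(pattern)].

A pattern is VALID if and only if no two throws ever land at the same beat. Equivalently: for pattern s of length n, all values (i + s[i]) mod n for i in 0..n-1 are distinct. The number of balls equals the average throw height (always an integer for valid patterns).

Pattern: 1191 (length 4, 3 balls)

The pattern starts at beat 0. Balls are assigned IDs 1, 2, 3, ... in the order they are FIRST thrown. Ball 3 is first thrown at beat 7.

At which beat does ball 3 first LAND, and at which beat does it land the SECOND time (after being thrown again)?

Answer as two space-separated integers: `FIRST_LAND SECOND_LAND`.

Beat 0 (L): throw ball1 h=1 -> lands@1:R; in-air after throw: [b1@1:R]
Beat 1 (R): throw ball1 h=1 -> lands@2:L; in-air after throw: [b1@2:L]
Beat 2 (L): throw ball1 h=9 -> lands@11:R; in-air after throw: [b1@11:R]
Beat 3 (R): throw ball2 h=1 -> lands@4:L; in-air after throw: [b2@4:L b1@11:R]
Beat 4 (L): throw ball2 h=1 -> lands@5:R; in-air after throw: [b2@5:R b1@11:R]
Beat 5 (R): throw ball2 h=1 -> lands@6:L; in-air after throw: [b2@6:L b1@11:R]
Beat 6 (L): throw ball2 h=9 -> lands@15:R; in-air after throw: [b1@11:R b2@15:R]
Beat 7 (R): throw ball3 h=1 -> lands@8:L; in-air after throw: [b3@8:L b1@11:R b2@15:R]
Beat 8 (L): throw ball3 h=1 -> lands@9:R; in-air after throw: [b3@9:R b1@11:R b2@15:R]
Beat 9 (R): throw ball3 h=1 -> lands@10:L; in-air after throw: [b3@10:L b1@11:R b2@15:R]
Ball 3: thrown@7 h=1 -> first land @8; rethrown@8 h=1 -> second land @9

Answer: 8 9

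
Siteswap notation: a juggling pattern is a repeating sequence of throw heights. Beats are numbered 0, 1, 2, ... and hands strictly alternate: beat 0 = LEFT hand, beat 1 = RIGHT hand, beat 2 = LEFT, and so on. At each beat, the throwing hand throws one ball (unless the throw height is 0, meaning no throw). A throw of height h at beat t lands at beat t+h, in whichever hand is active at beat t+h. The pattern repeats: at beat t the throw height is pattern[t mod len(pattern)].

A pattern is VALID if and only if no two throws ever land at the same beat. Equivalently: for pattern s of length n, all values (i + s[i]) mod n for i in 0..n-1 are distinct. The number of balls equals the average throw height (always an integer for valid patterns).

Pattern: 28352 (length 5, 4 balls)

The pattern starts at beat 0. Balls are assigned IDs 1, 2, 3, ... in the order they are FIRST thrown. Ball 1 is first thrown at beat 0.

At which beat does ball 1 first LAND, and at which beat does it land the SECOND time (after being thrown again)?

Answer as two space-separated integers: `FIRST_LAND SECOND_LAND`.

Beat 0 (L): throw ball1 h=2 -> lands@2:L; in-air after throw: [b1@2:L]
Beat 1 (R): throw ball2 h=8 -> lands@9:R; in-air after throw: [b1@2:L b2@9:R]
Beat 2 (L): throw ball1 h=3 -> lands@5:R; in-air after throw: [b1@5:R b2@9:R]
Beat 3 (R): throw ball3 h=5 -> lands@8:L; in-air after throw: [b1@5:R b3@8:L b2@9:R]
Beat 4 (L): throw ball4 h=2 -> lands@6:L; in-air after throw: [b1@5:R b4@6:L b3@8:L b2@9:R]
Beat 5 (R): throw ball1 h=2 -> lands@7:R; in-air after throw: [b4@6:L b1@7:R b3@8:L b2@9:R]
Ball 1: thrown@0 h=2 -> first land @2; rethrown@2 h=3 -> second land @5

Answer: 2 5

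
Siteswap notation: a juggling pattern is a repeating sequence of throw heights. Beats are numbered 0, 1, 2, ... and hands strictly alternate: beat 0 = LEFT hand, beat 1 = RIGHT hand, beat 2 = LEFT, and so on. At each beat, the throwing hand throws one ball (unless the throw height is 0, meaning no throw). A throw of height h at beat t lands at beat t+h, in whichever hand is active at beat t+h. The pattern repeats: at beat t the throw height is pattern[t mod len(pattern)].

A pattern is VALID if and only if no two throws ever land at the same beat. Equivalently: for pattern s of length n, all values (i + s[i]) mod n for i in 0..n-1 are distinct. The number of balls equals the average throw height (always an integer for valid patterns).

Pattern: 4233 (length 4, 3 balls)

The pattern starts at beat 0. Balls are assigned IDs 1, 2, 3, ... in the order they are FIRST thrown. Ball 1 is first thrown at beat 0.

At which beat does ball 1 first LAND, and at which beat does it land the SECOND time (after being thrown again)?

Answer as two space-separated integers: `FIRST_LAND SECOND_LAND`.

Beat 0 (L): throw ball1 h=4 -> lands@4:L; in-air after throw: [b1@4:L]
Beat 1 (R): throw ball2 h=2 -> lands@3:R; in-air after throw: [b2@3:R b1@4:L]
Beat 2 (L): throw ball3 h=3 -> lands@5:R; in-air after throw: [b2@3:R b1@4:L b3@5:R]
Beat 3 (R): throw ball2 h=3 -> lands@6:L; in-air after throw: [b1@4:L b3@5:R b2@6:L]
Beat 4 (L): throw ball1 h=4 -> lands@8:L; in-air after throw: [b3@5:R b2@6:L b1@8:L]
Beat 5 (R): throw ball3 h=2 -> lands@7:R; in-air after throw: [b2@6:L b3@7:R b1@8:L]
Beat 6 (L): throw ball2 h=3 -> lands@9:R; in-air after throw: [b3@7:R b1@8:L b2@9:R]
Beat 7 (R): throw ball3 h=3 -> lands@10:L; in-air after throw: [b1@8:L b2@9:R b3@10:L]
Beat 8 (L): throw ball1 h=4 -> lands@12:L; in-air after throw: [b2@9:R b3@10:L b1@12:L]
Ball 1: thrown@0 h=4 -> first land @4; rethrown@4 h=4 -> second land @8

Answer: 4 8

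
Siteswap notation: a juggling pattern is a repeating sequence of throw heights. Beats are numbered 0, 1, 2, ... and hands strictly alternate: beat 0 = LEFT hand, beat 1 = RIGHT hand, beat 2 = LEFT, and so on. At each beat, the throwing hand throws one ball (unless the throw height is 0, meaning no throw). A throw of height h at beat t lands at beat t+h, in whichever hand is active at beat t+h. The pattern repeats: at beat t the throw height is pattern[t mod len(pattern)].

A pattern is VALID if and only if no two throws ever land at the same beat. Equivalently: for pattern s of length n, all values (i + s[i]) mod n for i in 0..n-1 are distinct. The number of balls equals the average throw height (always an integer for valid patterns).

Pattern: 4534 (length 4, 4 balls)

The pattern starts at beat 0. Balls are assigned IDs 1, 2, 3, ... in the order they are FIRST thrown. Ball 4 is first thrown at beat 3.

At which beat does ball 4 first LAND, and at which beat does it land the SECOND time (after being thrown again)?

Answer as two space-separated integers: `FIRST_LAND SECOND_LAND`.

Beat 0 (L): throw ball1 h=4 -> lands@4:L; in-air after throw: [b1@4:L]
Beat 1 (R): throw ball2 h=5 -> lands@6:L; in-air after throw: [b1@4:L b2@6:L]
Beat 2 (L): throw ball3 h=3 -> lands@5:R; in-air after throw: [b1@4:L b3@5:R b2@6:L]
Beat 3 (R): throw ball4 h=4 -> lands@7:R; in-air after throw: [b1@4:L b3@5:R b2@6:L b4@7:R]
Beat 4 (L): throw ball1 h=4 -> lands@8:L; in-air after throw: [b3@5:R b2@6:L b4@7:R b1@8:L]
Beat 5 (R): throw ball3 h=5 -> lands@10:L; in-air after throw: [b2@6:L b4@7:R b1@8:L b3@10:L]
Beat 6 (L): throw ball2 h=3 -> lands@9:R; in-air after throw: [b4@7:R b1@8:L b2@9:R b3@10:L]
Beat 7 (R): throw ball4 h=4 -> lands@11:R; in-air after throw: [b1@8:L b2@9:R b3@10:L b4@11:R]
Beat 8 (L): throw ball1 h=4 -> lands@12:L; in-air after throw: [b2@9:R b3@10:L b4@11:R b1@12:L]
Beat 9 (R): throw ball2 h=5 -> lands@14:L; in-air after throw: [b3@10:L b4@11:R b1@12:L b2@14:L]
Beat 10 (L): throw ball3 h=3 -> lands@13:R; in-air after throw: [b4@11:R b1@12:L b3@13:R b2@14:L]
Beat 11 (R): throw ball4 h=4 -> lands@15:R; in-air after throw: [b1@12:L b3@13:R b2@14:L b4@15:R]
Ball 4: thrown@3 h=4 -> first land @7; rethrown@7 h=4 -> second land @11

Answer: 7 11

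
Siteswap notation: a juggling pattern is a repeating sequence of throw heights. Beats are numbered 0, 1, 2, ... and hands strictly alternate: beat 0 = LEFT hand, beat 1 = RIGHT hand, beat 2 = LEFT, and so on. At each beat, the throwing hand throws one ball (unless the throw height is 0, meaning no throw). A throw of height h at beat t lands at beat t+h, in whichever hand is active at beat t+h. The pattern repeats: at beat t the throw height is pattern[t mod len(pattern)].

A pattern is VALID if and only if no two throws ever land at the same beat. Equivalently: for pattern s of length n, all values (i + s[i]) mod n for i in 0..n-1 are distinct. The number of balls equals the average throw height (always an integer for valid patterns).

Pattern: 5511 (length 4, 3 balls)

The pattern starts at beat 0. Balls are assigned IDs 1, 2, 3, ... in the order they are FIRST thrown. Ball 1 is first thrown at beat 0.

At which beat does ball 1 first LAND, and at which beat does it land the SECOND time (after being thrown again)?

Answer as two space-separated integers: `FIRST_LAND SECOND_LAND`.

Beat 0 (L): throw ball1 h=5 -> lands@5:R; in-air after throw: [b1@5:R]
Beat 1 (R): throw ball2 h=5 -> lands@6:L; in-air after throw: [b1@5:R b2@6:L]
Beat 2 (L): throw ball3 h=1 -> lands@3:R; in-air after throw: [b3@3:R b1@5:R b2@6:L]
Beat 3 (R): throw ball3 h=1 -> lands@4:L; in-air after throw: [b3@4:L b1@5:R b2@6:L]
Beat 4 (L): throw ball3 h=5 -> lands@9:R; in-air after throw: [b1@5:R b2@6:L b3@9:R]
Beat 5 (R): throw ball1 h=5 -> lands@10:L; in-air after throw: [b2@6:L b3@9:R b1@10:L]
Beat 6 (L): throw ball2 h=1 -> lands@7:R; in-air after throw: [b2@7:R b3@9:R b1@10:L]
Beat 7 (R): throw ball2 h=1 -> lands@8:L; in-air after throw: [b2@8:L b3@9:R b1@10:L]
Beat 8 (L): throw ball2 h=5 -> lands@13:R; in-air after throw: [b3@9:R b1@10:L b2@13:R]
Beat 9 (R): throw ball3 h=5 -> lands@14:L; in-air after throw: [b1@10:L b2@13:R b3@14:L]
Beat 10 (L): throw ball1 h=1 -> lands@11:R; in-air after throw: [b1@11:R b2@13:R b3@14:L]
Ball 1: thrown@0 h=5 -> first land @5; rethrown@5 h=5 -> second land @10

Answer: 5 10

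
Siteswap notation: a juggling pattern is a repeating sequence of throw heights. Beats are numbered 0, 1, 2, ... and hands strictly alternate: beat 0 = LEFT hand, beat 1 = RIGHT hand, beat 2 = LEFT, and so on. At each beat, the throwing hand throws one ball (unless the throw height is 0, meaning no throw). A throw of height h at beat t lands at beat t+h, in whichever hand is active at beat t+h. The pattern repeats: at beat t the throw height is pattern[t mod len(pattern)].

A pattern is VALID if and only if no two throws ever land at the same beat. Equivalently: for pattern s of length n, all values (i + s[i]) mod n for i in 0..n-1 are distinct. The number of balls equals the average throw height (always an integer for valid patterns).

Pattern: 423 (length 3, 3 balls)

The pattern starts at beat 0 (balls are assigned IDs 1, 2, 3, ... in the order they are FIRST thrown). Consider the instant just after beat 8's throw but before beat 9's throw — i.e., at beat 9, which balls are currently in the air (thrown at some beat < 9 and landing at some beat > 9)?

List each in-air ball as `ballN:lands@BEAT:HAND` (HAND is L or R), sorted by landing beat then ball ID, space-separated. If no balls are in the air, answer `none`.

Beat 0 (L): throw ball1 h=4 -> lands@4:L; in-air after throw: [b1@4:L]
Beat 1 (R): throw ball2 h=2 -> lands@3:R; in-air after throw: [b2@3:R b1@4:L]
Beat 2 (L): throw ball3 h=3 -> lands@5:R; in-air after throw: [b2@3:R b1@4:L b3@5:R]
Beat 3 (R): throw ball2 h=4 -> lands@7:R; in-air after throw: [b1@4:L b3@5:R b2@7:R]
Beat 4 (L): throw ball1 h=2 -> lands@6:L; in-air after throw: [b3@5:R b1@6:L b2@7:R]
Beat 5 (R): throw ball3 h=3 -> lands@8:L; in-air after throw: [b1@6:L b2@7:R b3@8:L]
Beat 6 (L): throw ball1 h=4 -> lands@10:L; in-air after throw: [b2@7:R b3@8:L b1@10:L]
Beat 7 (R): throw ball2 h=2 -> lands@9:R; in-air after throw: [b3@8:L b2@9:R b1@10:L]
Beat 8 (L): throw ball3 h=3 -> lands@11:R; in-air after throw: [b2@9:R b1@10:L b3@11:R]
Beat 9 (R): throw ball2 h=4 -> lands@13:R; in-air after throw: [b1@10:L b3@11:R b2@13:R]

Answer: ball1:lands@10:L ball3:lands@11:R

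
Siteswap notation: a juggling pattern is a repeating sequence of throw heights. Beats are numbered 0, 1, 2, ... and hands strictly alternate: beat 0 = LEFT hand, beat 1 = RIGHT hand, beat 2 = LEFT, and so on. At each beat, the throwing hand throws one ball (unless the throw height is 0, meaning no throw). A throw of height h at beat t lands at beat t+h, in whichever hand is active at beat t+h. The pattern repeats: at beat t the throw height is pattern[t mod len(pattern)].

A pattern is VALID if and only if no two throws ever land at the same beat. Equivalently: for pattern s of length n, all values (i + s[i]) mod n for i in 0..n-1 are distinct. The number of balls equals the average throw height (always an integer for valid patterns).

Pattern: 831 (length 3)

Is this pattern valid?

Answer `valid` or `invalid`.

i=0: (i + s[i]) mod n = (0 + 8) mod 3 = 2
i=1: (i + s[i]) mod n = (1 + 3) mod 3 = 1
i=2: (i + s[i]) mod n = (2 + 1) mod 3 = 0
Residues: [2, 1, 0], distinct: True

Answer: valid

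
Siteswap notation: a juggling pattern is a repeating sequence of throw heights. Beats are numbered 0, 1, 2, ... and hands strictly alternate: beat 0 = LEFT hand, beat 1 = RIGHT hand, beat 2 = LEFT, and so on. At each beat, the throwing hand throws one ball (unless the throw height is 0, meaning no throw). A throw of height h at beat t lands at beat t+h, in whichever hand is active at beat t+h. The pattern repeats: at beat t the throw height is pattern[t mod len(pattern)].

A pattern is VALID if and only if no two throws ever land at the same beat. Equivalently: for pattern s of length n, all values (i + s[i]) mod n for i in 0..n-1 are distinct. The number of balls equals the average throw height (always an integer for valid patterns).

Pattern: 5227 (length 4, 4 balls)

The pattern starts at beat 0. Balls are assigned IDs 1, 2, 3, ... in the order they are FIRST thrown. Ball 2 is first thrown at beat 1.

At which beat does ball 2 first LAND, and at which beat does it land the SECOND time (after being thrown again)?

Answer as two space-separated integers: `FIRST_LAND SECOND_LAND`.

Beat 0 (L): throw ball1 h=5 -> lands@5:R; in-air after throw: [b1@5:R]
Beat 1 (R): throw ball2 h=2 -> lands@3:R; in-air after throw: [b2@3:R b1@5:R]
Beat 2 (L): throw ball3 h=2 -> lands@4:L; in-air after throw: [b2@3:R b3@4:L b1@5:R]
Beat 3 (R): throw ball2 h=7 -> lands@10:L; in-air after throw: [b3@4:L b1@5:R b2@10:L]
Beat 4 (L): throw ball3 h=5 -> lands@9:R; in-air after throw: [b1@5:R b3@9:R b2@10:L]
Beat 5 (R): throw ball1 h=2 -> lands@7:R; in-air after throw: [b1@7:R b3@9:R b2@10:L]
Beat 6 (L): throw ball4 h=2 -> lands@8:L; in-air after throw: [b1@7:R b4@8:L b3@9:R b2@10:L]
Beat 7 (R): throw ball1 h=7 -> lands@14:L; in-air after throw: [b4@8:L b3@9:R b2@10:L b1@14:L]
Beat 8 (L): throw ball4 h=5 -> lands@13:R; in-air after throw: [b3@9:R b2@10:L b4@13:R b1@14:L]
Beat 9 (R): throw ball3 h=2 -> lands@11:R; in-air after throw: [b2@10:L b3@11:R b4@13:R b1@14:L]
Beat 10 (L): throw ball2 h=2 -> lands@12:L; in-air after throw: [b3@11:R b2@12:L b4@13:R b1@14:L]
Ball 2: thrown@1 h=2 -> first land @3; rethrown@3 h=7 -> second land @10

Answer: 3 10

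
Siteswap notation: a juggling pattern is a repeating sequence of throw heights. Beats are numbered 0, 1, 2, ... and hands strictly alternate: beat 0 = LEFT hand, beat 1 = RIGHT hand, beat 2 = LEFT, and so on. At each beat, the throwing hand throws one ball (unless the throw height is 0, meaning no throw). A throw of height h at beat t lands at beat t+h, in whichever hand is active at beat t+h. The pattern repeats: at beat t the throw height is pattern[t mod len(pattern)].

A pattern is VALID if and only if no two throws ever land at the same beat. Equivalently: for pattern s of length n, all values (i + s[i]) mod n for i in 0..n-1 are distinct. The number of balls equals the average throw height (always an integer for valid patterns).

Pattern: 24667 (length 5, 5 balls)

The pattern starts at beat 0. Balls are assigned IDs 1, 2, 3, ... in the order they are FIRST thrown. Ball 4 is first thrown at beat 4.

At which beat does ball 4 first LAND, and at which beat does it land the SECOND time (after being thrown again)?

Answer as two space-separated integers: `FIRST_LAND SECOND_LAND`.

Answer: 11 15

Derivation:
Beat 0 (L): throw ball1 h=2 -> lands@2:L; in-air after throw: [b1@2:L]
Beat 1 (R): throw ball2 h=4 -> lands@5:R; in-air after throw: [b1@2:L b2@5:R]
Beat 2 (L): throw ball1 h=6 -> lands@8:L; in-air after throw: [b2@5:R b1@8:L]
Beat 3 (R): throw ball3 h=6 -> lands@9:R; in-air after throw: [b2@5:R b1@8:L b3@9:R]
Beat 4 (L): throw ball4 h=7 -> lands@11:R; in-air after throw: [b2@5:R b1@8:L b3@9:R b4@11:R]
Beat 5 (R): throw ball2 h=2 -> lands@7:R; in-air after throw: [b2@7:R b1@8:L b3@9:R b4@11:R]
Beat 6 (L): throw ball5 h=4 -> lands@10:L; in-air after throw: [b2@7:R b1@8:L b3@9:R b5@10:L b4@11:R]
Beat 7 (R): throw ball2 h=6 -> lands@13:R; in-air after throw: [b1@8:L b3@9:R b5@10:L b4@11:R b2@13:R]
Beat 8 (L): throw ball1 h=6 -> lands@14:L; in-air after throw: [b3@9:R b5@10:L b4@11:R b2@13:R b1@14:L]
Beat 9 (R): throw ball3 h=7 -> lands@16:L; in-air after throw: [b5@10:L b4@11:R b2@13:R b1@14:L b3@16:L]
Beat 10 (L): throw ball5 h=2 -> lands@12:L; in-air after throw: [b4@11:R b5@12:L b2@13:R b1@14:L b3@16:L]
Beat 11 (R): throw ball4 h=4 -> lands@15:R; in-air after throw: [b5@12:L b2@13:R b1@14:L b4@15:R b3@16:L]
Beat 12 (L): throw ball5 h=6 -> lands@18:L; in-air after throw: [b2@13:R b1@14:L b4@15:R b3@16:L b5@18:L]
Beat 13 (R): throw ball2 h=6 -> lands@19:R; in-air after throw: [b1@14:L b4@15:R b3@16:L b5@18:L b2@19:R]
Beat 14 (L): throw ball1 h=7 -> lands@21:R; in-air after throw: [b4@15:R b3@16:L b5@18:L b2@19:R b1@21:R]
Beat 15 (R): throw ball4 h=2 -> lands@17:R; in-air after throw: [b3@16:L b4@17:R b5@18:L b2@19:R b1@21:R]
Ball 4: thrown@4 h=7 -> first land @11; rethrown@11 h=4 -> second land @15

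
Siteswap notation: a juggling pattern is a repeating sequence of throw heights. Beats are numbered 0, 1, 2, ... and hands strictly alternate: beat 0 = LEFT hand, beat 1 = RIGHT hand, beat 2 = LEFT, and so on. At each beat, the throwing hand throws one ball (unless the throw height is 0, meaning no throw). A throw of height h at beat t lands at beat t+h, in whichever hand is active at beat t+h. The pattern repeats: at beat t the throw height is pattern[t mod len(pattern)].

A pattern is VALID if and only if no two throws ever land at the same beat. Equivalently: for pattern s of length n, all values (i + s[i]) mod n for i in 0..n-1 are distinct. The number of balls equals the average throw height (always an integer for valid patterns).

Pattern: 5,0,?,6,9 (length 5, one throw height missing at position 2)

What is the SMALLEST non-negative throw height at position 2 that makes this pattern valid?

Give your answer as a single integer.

Answer: 0

Derivation:
i=0: (0 + 5) mod 5 = 0
i=1: (1 + 0) mod 5 = 1
i=2: s[i]=? (unknown)
i=3: (3 + 6) mod 5 = 4
i=4: (4 + 9) mod 5 = 3
Known residues: [0, 1, 3, 4]; need a permutation of 0..4, so missing residue r = 2
Need (2 + s) mod 5 = 2; smallest s = (2 - 2) mod 5 = 0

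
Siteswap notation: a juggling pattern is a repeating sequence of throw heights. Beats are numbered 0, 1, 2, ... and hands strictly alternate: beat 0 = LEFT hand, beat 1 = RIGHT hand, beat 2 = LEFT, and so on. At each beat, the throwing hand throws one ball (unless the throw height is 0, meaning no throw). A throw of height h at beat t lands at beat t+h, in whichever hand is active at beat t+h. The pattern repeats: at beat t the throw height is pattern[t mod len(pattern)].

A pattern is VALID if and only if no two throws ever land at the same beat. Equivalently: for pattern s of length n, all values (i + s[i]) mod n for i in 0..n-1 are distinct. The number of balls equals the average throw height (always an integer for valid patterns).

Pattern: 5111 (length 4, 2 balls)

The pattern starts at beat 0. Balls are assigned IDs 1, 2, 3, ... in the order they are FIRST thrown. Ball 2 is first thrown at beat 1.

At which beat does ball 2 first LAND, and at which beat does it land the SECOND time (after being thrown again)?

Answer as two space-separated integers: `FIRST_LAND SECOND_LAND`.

Beat 0 (L): throw ball1 h=5 -> lands@5:R; in-air after throw: [b1@5:R]
Beat 1 (R): throw ball2 h=1 -> lands@2:L; in-air after throw: [b2@2:L b1@5:R]
Beat 2 (L): throw ball2 h=1 -> lands@3:R; in-air after throw: [b2@3:R b1@5:R]
Beat 3 (R): throw ball2 h=1 -> lands@4:L; in-air after throw: [b2@4:L b1@5:R]
Ball 2: thrown@1 h=1 -> first land @2; rethrown@2 h=1 -> second land @3

Answer: 2 3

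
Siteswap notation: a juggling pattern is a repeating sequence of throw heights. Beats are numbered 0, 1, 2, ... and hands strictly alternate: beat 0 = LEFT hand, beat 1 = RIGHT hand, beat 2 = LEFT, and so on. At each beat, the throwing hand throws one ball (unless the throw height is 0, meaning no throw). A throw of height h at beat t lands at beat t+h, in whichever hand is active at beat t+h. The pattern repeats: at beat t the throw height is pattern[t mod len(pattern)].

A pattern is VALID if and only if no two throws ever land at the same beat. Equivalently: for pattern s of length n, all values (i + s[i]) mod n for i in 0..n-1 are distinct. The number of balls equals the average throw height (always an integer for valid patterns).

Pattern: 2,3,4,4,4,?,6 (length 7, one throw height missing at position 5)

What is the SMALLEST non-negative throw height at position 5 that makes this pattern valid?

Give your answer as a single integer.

i=0: (0 + 2) mod 7 = 2
i=1: (1 + 3) mod 7 = 4
i=2: (2 + 4) mod 7 = 6
i=3: (3 + 4) mod 7 = 0
i=4: (4 + 4) mod 7 = 1
i=5: s[i]=? (unknown)
i=6: (6 + 6) mod 7 = 5
Known residues: [0, 1, 2, 4, 5, 6]; need a permutation of 0..6, so missing residue r = 3
Need (5 + s) mod 7 = 3; smallest s = (3 - 5) mod 7 = 5

Answer: 5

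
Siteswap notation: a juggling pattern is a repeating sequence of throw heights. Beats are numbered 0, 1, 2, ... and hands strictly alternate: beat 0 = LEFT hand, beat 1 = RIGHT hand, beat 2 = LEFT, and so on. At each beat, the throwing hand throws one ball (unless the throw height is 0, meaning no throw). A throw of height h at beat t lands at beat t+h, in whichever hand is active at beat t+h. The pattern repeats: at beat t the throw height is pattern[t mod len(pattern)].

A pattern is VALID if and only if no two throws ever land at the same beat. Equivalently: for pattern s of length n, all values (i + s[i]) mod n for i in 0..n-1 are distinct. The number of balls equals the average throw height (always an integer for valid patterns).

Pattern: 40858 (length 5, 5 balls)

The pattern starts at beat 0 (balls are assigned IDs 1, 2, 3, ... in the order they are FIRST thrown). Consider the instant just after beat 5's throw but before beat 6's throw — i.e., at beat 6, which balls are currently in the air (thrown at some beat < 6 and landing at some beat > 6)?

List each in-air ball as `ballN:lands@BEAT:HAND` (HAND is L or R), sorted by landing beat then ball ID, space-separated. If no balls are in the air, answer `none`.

Beat 0 (L): throw ball1 h=4 -> lands@4:L; in-air after throw: [b1@4:L]
Beat 2 (L): throw ball2 h=8 -> lands@10:L; in-air after throw: [b1@4:L b2@10:L]
Beat 3 (R): throw ball3 h=5 -> lands@8:L; in-air after throw: [b1@4:L b3@8:L b2@10:L]
Beat 4 (L): throw ball1 h=8 -> lands@12:L; in-air after throw: [b3@8:L b2@10:L b1@12:L]
Beat 5 (R): throw ball4 h=4 -> lands@9:R; in-air after throw: [b3@8:L b4@9:R b2@10:L b1@12:L]

Answer: ball3:lands@8:L ball4:lands@9:R ball2:lands@10:L ball1:lands@12:L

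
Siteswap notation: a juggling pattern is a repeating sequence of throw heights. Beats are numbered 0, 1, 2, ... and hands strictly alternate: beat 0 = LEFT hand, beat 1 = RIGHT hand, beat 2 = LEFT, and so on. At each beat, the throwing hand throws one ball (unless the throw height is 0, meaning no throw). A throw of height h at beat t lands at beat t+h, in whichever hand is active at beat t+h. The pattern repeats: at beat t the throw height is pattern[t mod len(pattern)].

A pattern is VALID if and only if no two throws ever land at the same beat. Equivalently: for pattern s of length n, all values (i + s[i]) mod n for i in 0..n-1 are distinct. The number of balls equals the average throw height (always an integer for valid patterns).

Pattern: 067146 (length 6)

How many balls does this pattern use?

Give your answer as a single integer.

Answer: 4

Derivation:
Pattern = [0, 6, 7, 1, 4, 6], length n = 6
  position 0: throw height = 0, running sum = 0
  position 1: throw height = 6, running sum = 6
  position 2: throw height = 7, running sum = 13
  position 3: throw height = 1, running sum = 14
  position 4: throw height = 4, running sum = 18
  position 5: throw height = 6, running sum = 24
Total sum = 24; balls = sum / n = 24 / 6 = 4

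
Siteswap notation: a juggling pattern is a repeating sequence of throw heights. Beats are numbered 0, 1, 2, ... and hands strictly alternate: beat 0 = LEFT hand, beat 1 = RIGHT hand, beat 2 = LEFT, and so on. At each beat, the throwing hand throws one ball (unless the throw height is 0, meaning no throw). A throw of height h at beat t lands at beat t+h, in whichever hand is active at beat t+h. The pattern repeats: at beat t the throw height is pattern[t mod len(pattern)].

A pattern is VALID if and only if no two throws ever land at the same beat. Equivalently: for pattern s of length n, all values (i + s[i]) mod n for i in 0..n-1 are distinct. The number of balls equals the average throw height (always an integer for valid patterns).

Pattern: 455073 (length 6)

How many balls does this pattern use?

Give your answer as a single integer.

Pattern = [4, 5, 5, 0, 7, 3], length n = 6
  position 0: throw height = 4, running sum = 4
  position 1: throw height = 5, running sum = 9
  position 2: throw height = 5, running sum = 14
  position 3: throw height = 0, running sum = 14
  position 4: throw height = 7, running sum = 21
  position 5: throw height = 3, running sum = 24
Total sum = 24; balls = sum / n = 24 / 6 = 4

Answer: 4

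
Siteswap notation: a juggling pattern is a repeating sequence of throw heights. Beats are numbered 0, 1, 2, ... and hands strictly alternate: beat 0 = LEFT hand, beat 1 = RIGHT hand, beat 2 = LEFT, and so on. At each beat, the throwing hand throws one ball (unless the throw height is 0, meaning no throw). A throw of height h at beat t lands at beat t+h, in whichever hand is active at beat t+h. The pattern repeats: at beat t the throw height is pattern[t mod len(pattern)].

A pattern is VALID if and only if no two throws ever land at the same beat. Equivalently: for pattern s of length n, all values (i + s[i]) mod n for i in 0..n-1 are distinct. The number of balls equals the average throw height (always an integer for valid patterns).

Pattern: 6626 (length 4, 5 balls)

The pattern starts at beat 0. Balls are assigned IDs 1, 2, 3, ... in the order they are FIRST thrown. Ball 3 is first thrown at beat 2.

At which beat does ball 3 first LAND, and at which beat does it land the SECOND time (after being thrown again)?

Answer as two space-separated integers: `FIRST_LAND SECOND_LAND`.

Answer: 4 10

Derivation:
Beat 0 (L): throw ball1 h=6 -> lands@6:L; in-air after throw: [b1@6:L]
Beat 1 (R): throw ball2 h=6 -> lands@7:R; in-air after throw: [b1@6:L b2@7:R]
Beat 2 (L): throw ball3 h=2 -> lands@4:L; in-air after throw: [b3@4:L b1@6:L b2@7:R]
Beat 3 (R): throw ball4 h=6 -> lands@9:R; in-air after throw: [b3@4:L b1@6:L b2@7:R b4@9:R]
Beat 4 (L): throw ball3 h=6 -> lands@10:L; in-air after throw: [b1@6:L b2@7:R b4@9:R b3@10:L]
Beat 5 (R): throw ball5 h=6 -> lands@11:R; in-air after throw: [b1@6:L b2@7:R b4@9:R b3@10:L b5@11:R]
Beat 6 (L): throw ball1 h=2 -> lands@8:L; in-air after throw: [b2@7:R b1@8:L b4@9:R b3@10:L b5@11:R]
Beat 7 (R): throw ball2 h=6 -> lands@13:R; in-air after throw: [b1@8:L b4@9:R b3@10:L b5@11:R b2@13:R]
Beat 8 (L): throw ball1 h=6 -> lands@14:L; in-air after throw: [b4@9:R b3@10:L b5@11:R b2@13:R b1@14:L]
Beat 9 (R): throw ball4 h=6 -> lands@15:R; in-air after throw: [b3@10:L b5@11:R b2@13:R b1@14:L b4@15:R]
Beat 10 (L): throw ball3 h=2 -> lands@12:L; in-air after throw: [b5@11:R b3@12:L b2@13:R b1@14:L b4@15:R]
Ball 3: thrown@2 h=2 -> first land @4; rethrown@4 h=6 -> second land @10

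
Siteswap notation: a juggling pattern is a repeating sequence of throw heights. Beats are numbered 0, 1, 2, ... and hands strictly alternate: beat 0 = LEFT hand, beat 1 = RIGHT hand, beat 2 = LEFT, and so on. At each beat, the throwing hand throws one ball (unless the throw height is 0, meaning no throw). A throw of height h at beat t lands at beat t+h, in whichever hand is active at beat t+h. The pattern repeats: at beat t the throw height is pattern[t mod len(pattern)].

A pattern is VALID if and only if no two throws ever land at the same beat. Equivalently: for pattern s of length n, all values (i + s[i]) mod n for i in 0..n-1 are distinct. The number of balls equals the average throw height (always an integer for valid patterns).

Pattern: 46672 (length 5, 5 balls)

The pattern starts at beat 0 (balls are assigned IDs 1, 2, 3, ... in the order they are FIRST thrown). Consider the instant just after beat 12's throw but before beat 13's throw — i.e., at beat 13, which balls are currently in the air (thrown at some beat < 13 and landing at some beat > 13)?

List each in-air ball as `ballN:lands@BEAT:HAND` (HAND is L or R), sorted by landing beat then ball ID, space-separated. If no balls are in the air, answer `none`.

Answer: ball4:lands@14:L ball3:lands@15:R ball5:lands@17:R ball1:lands@18:L

Derivation:
Beat 0 (L): throw ball1 h=4 -> lands@4:L; in-air after throw: [b1@4:L]
Beat 1 (R): throw ball2 h=6 -> lands@7:R; in-air after throw: [b1@4:L b2@7:R]
Beat 2 (L): throw ball3 h=6 -> lands@8:L; in-air after throw: [b1@4:L b2@7:R b3@8:L]
Beat 3 (R): throw ball4 h=7 -> lands@10:L; in-air after throw: [b1@4:L b2@7:R b3@8:L b4@10:L]
Beat 4 (L): throw ball1 h=2 -> lands@6:L; in-air after throw: [b1@6:L b2@7:R b3@8:L b4@10:L]
Beat 5 (R): throw ball5 h=4 -> lands@9:R; in-air after throw: [b1@6:L b2@7:R b3@8:L b5@9:R b4@10:L]
Beat 6 (L): throw ball1 h=6 -> lands@12:L; in-air after throw: [b2@7:R b3@8:L b5@9:R b4@10:L b1@12:L]
Beat 7 (R): throw ball2 h=6 -> lands@13:R; in-air after throw: [b3@8:L b5@9:R b4@10:L b1@12:L b2@13:R]
Beat 8 (L): throw ball3 h=7 -> lands@15:R; in-air after throw: [b5@9:R b4@10:L b1@12:L b2@13:R b3@15:R]
Beat 9 (R): throw ball5 h=2 -> lands@11:R; in-air after throw: [b4@10:L b5@11:R b1@12:L b2@13:R b3@15:R]
Beat 10 (L): throw ball4 h=4 -> lands@14:L; in-air after throw: [b5@11:R b1@12:L b2@13:R b4@14:L b3@15:R]
Beat 11 (R): throw ball5 h=6 -> lands@17:R; in-air after throw: [b1@12:L b2@13:R b4@14:L b3@15:R b5@17:R]
Beat 12 (L): throw ball1 h=6 -> lands@18:L; in-air after throw: [b2@13:R b4@14:L b3@15:R b5@17:R b1@18:L]
Beat 13 (R): throw ball2 h=7 -> lands@20:L; in-air after throw: [b4@14:L b3@15:R b5@17:R b1@18:L b2@20:L]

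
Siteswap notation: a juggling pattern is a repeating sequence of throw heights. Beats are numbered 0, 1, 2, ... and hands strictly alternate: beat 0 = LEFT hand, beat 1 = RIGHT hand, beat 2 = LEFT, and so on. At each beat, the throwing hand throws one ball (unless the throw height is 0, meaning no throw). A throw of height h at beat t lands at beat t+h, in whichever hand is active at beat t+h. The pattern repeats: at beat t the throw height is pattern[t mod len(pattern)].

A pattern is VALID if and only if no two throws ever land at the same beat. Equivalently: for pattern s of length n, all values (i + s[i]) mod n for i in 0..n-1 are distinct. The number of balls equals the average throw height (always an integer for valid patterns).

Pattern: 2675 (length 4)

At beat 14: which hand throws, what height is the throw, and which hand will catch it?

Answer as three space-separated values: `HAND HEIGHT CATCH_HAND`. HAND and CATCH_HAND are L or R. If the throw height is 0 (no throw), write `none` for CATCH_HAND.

Beat 14: 14 mod 2 = 0, so hand = L
Throw height = pattern[14 mod 4] = pattern[2] = 7
Lands at beat 14+7=21, 21 mod 2 = 1, so catch hand = R

Answer: L 7 R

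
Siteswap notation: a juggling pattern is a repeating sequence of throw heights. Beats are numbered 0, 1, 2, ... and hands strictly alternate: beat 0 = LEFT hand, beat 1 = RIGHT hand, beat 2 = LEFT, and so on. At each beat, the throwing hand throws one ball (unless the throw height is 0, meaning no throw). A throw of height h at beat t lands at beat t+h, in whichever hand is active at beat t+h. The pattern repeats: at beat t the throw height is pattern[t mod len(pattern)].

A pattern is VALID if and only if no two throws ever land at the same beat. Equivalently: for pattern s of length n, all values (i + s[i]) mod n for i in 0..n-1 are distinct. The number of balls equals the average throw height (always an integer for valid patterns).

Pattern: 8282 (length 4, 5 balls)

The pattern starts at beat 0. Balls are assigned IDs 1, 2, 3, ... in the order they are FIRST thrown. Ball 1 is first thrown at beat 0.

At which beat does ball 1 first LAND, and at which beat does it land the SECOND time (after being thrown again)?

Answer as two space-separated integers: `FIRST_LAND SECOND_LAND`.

Beat 0 (L): throw ball1 h=8 -> lands@8:L; in-air after throw: [b1@8:L]
Beat 1 (R): throw ball2 h=2 -> lands@3:R; in-air after throw: [b2@3:R b1@8:L]
Beat 2 (L): throw ball3 h=8 -> lands@10:L; in-air after throw: [b2@3:R b1@8:L b3@10:L]
Beat 3 (R): throw ball2 h=2 -> lands@5:R; in-air after throw: [b2@5:R b1@8:L b3@10:L]
Beat 4 (L): throw ball4 h=8 -> lands@12:L; in-air after throw: [b2@5:R b1@8:L b3@10:L b4@12:L]
Beat 5 (R): throw ball2 h=2 -> lands@7:R; in-air after throw: [b2@7:R b1@8:L b3@10:L b4@12:L]
Beat 6 (L): throw ball5 h=8 -> lands@14:L; in-air after throw: [b2@7:R b1@8:L b3@10:L b4@12:L b5@14:L]
Beat 7 (R): throw ball2 h=2 -> lands@9:R; in-air after throw: [b1@8:L b2@9:R b3@10:L b4@12:L b5@14:L]
Beat 8 (L): throw ball1 h=8 -> lands@16:L; in-air after throw: [b2@9:R b3@10:L b4@12:L b5@14:L b1@16:L]
Beat 9 (R): throw ball2 h=2 -> lands@11:R; in-air after throw: [b3@10:L b2@11:R b4@12:L b5@14:L b1@16:L]
Beat 10 (L): throw ball3 h=8 -> lands@18:L; in-air after throw: [b2@11:R b4@12:L b5@14:L b1@16:L b3@18:L]
Beat 11 (R): throw ball2 h=2 -> lands@13:R; in-air after throw: [b4@12:L b2@13:R b5@14:L b1@16:L b3@18:L]
Beat 12 (L): throw ball4 h=8 -> lands@20:L; in-air after throw: [b2@13:R b5@14:L b1@16:L b3@18:L b4@20:L]
Beat 13 (R): throw ball2 h=2 -> lands@15:R; in-air after throw: [b5@14:L b2@15:R b1@16:L b3@18:L b4@20:L]
Beat 14 (L): throw ball5 h=8 -> lands@22:L; in-air after throw: [b2@15:R b1@16:L b3@18:L b4@20:L b5@22:L]
Beat 15 (R): throw ball2 h=2 -> lands@17:R; in-air after throw: [b1@16:L b2@17:R b3@18:L b4@20:L b5@22:L]
Beat 16 (L): throw ball1 h=8 -> lands@24:L; in-air after throw: [b2@17:R b3@18:L b4@20:L b5@22:L b1@24:L]
Ball 1: thrown@0 h=8 -> first land @8; rethrown@8 h=8 -> second land @16

Answer: 8 16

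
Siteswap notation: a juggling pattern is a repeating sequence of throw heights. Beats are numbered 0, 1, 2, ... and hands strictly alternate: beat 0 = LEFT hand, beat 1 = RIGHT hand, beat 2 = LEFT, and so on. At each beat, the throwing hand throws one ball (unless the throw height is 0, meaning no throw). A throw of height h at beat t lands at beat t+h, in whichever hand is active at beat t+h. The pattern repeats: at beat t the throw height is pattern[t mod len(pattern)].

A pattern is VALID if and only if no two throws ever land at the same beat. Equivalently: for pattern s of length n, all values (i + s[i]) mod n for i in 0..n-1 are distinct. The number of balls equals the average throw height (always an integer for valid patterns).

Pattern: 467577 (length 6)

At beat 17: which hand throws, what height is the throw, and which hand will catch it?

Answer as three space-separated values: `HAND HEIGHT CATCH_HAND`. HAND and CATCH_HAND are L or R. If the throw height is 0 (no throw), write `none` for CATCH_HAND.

Beat 17: 17 mod 2 = 1, so hand = R
Throw height = pattern[17 mod 6] = pattern[5] = 7
Lands at beat 17+7=24, 24 mod 2 = 0, so catch hand = L

Answer: R 7 L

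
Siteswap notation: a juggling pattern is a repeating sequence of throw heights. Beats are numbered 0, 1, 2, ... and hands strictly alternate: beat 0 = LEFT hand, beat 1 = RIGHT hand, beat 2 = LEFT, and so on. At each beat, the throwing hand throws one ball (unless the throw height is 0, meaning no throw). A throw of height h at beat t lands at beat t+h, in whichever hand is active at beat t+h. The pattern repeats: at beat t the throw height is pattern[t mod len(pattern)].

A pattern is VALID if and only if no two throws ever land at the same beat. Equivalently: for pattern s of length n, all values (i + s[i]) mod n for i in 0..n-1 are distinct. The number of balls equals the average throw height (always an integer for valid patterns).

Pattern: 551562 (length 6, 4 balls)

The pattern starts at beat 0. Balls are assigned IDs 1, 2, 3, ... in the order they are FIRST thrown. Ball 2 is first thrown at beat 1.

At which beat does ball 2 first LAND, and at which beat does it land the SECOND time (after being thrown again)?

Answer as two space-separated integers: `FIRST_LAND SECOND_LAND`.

Answer: 6 11

Derivation:
Beat 0 (L): throw ball1 h=5 -> lands@5:R; in-air after throw: [b1@5:R]
Beat 1 (R): throw ball2 h=5 -> lands@6:L; in-air after throw: [b1@5:R b2@6:L]
Beat 2 (L): throw ball3 h=1 -> lands@3:R; in-air after throw: [b3@3:R b1@5:R b2@6:L]
Beat 3 (R): throw ball3 h=5 -> lands@8:L; in-air after throw: [b1@5:R b2@6:L b3@8:L]
Beat 4 (L): throw ball4 h=6 -> lands@10:L; in-air after throw: [b1@5:R b2@6:L b3@8:L b4@10:L]
Beat 5 (R): throw ball1 h=2 -> lands@7:R; in-air after throw: [b2@6:L b1@7:R b3@8:L b4@10:L]
Beat 6 (L): throw ball2 h=5 -> lands@11:R; in-air after throw: [b1@7:R b3@8:L b4@10:L b2@11:R]
Beat 7 (R): throw ball1 h=5 -> lands@12:L; in-air after throw: [b3@8:L b4@10:L b2@11:R b1@12:L]
Beat 8 (L): throw ball3 h=1 -> lands@9:R; in-air after throw: [b3@9:R b4@10:L b2@11:R b1@12:L]
Beat 9 (R): throw ball3 h=5 -> lands@14:L; in-air after throw: [b4@10:L b2@11:R b1@12:L b3@14:L]
Beat 10 (L): throw ball4 h=6 -> lands@16:L; in-air after throw: [b2@11:R b1@12:L b3@14:L b4@16:L]
Beat 11 (R): throw ball2 h=2 -> lands@13:R; in-air after throw: [b1@12:L b2@13:R b3@14:L b4@16:L]
Ball 2: thrown@1 h=5 -> first land @6; rethrown@6 h=5 -> second land @11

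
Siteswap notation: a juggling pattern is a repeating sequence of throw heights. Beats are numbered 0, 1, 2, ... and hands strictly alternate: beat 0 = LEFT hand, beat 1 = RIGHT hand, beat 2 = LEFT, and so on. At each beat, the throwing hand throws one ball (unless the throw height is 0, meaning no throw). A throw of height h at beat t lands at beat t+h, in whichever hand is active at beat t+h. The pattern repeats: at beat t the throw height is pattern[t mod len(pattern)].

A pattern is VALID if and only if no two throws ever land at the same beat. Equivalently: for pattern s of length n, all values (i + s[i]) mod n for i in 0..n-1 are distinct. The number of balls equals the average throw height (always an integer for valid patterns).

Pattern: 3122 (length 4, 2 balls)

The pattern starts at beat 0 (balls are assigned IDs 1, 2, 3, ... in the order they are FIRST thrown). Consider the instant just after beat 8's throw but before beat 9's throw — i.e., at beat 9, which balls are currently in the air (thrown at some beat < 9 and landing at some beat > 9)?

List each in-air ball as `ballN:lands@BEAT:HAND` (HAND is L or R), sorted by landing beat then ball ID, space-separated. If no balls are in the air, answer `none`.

Beat 0 (L): throw ball1 h=3 -> lands@3:R; in-air after throw: [b1@3:R]
Beat 1 (R): throw ball2 h=1 -> lands@2:L; in-air after throw: [b2@2:L b1@3:R]
Beat 2 (L): throw ball2 h=2 -> lands@4:L; in-air after throw: [b1@3:R b2@4:L]
Beat 3 (R): throw ball1 h=2 -> lands@5:R; in-air after throw: [b2@4:L b1@5:R]
Beat 4 (L): throw ball2 h=3 -> lands@7:R; in-air after throw: [b1@5:R b2@7:R]
Beat 5 (R): throw ball1 h=1 -> lands@6:L; in-air after throw: [b1@6:L b2@7:R]
Beat 6 (L): throw ball1 h=2 -> lands@8:L; in-air after throw: [b2@7:R b1@8:L]
Beat 7 (R): throw ball2 h=2 -> lands@9:R; in-air after throw: [b1@8:L b2@9:R]
Beat 8 (L): throw ball1 h=3 -> lands@11:R; in-air after throw: [b2@9:R b1@11:R]
Beat 9 (R): throw ball2 h=1 -> lands@10:L; in-air after throw: [b2@10:L b1@11:R]

Answer: ball1:lands@11:R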